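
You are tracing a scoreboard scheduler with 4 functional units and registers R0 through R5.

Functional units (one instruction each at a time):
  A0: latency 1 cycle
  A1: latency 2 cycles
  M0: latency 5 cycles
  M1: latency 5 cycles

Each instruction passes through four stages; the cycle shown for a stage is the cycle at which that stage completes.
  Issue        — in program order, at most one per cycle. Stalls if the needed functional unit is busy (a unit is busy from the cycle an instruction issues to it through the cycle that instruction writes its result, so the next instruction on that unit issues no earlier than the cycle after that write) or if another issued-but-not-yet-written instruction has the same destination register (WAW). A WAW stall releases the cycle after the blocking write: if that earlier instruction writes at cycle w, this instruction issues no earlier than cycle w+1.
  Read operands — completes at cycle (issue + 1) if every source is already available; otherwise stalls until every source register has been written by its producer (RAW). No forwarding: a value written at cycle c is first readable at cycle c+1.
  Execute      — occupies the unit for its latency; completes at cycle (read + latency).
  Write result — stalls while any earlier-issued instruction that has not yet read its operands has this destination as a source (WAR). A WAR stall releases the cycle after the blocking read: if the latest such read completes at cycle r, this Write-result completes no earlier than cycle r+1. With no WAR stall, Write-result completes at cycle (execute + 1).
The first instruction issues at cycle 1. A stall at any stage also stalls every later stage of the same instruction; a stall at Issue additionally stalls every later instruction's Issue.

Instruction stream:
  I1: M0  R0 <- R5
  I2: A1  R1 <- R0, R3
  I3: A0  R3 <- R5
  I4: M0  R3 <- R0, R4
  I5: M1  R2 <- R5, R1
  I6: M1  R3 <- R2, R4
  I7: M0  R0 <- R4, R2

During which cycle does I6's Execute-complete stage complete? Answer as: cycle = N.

[I1] 1/2/7/8
[I2] 2/9/11/12  (RAW R0: wait I1 write@8)
[I3] 3/4/5/10  (WAR R3: wait I2 read@9)
[I4] 11/12/17/18  (WAW R3: wait I3 write@10)
[I5] 12/13/18/19
[I6] 20/21/26/27  (struct: M1 busy until I5 writes@19)
[I7] 21/22/27/28

cycle = 26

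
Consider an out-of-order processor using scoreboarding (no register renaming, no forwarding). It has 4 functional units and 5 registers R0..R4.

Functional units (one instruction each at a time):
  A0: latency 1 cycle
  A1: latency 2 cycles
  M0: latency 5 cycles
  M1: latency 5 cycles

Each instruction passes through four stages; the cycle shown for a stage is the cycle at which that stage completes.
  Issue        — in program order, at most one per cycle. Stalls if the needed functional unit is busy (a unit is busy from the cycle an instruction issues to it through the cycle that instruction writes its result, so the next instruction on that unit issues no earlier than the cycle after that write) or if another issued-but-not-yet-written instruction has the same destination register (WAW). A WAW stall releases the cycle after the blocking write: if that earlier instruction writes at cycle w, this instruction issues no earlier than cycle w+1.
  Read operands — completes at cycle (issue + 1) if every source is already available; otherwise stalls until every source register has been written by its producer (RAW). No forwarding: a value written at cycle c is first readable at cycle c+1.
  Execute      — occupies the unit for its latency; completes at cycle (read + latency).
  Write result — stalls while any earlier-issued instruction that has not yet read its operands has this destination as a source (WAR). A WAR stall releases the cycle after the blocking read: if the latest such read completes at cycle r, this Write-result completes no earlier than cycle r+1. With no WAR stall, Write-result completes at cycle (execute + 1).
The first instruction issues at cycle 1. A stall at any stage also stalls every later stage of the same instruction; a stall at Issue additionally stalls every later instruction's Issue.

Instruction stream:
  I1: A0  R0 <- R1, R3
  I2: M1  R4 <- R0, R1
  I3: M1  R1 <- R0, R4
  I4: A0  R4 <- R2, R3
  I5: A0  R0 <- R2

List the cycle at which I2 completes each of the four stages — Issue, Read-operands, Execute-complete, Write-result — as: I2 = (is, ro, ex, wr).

I2 = (2, 5, 10, 11)

t=1  I1 dispatched to A0
t=2  I1 operands ready; I2 dispatched to M1
t=3  I1 complete
t=4  R0←I1
t=5  I2 operands ready
t=10  I2 complete
t=11  R4←I2
t=12  I3 dispatched to M1
t=13  I3 operands ready; I4 dispatched to A0
t=14  I4 operands ready
t=15  I4 complete
t=16  R4←I4
t=17  I5 dispatched to A0
t=18  I3 complete; I5 operands ready
t=19  R1←I3; I5 complete
t=20  R0←I5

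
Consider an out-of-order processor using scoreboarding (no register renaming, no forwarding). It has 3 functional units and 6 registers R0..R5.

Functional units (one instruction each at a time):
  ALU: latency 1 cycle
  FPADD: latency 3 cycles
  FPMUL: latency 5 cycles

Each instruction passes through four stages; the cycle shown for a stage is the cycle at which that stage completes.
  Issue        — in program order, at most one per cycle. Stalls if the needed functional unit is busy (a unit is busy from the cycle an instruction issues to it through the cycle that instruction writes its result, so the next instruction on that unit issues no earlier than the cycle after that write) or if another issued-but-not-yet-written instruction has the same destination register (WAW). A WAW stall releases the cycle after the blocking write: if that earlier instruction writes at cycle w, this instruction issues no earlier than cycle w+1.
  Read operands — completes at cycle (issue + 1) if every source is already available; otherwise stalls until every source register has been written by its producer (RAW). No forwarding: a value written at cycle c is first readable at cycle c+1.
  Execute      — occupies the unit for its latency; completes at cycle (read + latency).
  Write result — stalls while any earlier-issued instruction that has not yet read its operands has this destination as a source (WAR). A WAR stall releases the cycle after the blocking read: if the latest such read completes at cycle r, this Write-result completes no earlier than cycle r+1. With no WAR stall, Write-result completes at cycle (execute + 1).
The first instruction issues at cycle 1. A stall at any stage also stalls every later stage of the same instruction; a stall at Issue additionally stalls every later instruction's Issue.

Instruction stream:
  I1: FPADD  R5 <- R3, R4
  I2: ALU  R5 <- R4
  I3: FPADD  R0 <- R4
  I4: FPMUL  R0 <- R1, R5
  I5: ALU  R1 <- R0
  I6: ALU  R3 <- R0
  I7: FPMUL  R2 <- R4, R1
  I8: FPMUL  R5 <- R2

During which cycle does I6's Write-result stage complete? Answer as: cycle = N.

  I1 | 1 | 2 | 5 | 6
  I2 | 7 | 8 | 9 | 10   WAW R5: wait I1 write@6
  I3 | 8 | 9 | 12 | 13
  I4 | 14 | 15 | 20 | 21   WAW R0: wait I3 write@13
  I5 | 15 | 22 | 23 | 24   RAW R0: wait I4 write@21
  I6 | 25 | 26 | 27 | 28   struct: ALU busy until I5 writes@24
  I7 | 26 | 27 | 32 | 33
  I8 | 34 | 35 | 40 | 41   struct: FPMUL busy until I7 writes@33

cycle = 28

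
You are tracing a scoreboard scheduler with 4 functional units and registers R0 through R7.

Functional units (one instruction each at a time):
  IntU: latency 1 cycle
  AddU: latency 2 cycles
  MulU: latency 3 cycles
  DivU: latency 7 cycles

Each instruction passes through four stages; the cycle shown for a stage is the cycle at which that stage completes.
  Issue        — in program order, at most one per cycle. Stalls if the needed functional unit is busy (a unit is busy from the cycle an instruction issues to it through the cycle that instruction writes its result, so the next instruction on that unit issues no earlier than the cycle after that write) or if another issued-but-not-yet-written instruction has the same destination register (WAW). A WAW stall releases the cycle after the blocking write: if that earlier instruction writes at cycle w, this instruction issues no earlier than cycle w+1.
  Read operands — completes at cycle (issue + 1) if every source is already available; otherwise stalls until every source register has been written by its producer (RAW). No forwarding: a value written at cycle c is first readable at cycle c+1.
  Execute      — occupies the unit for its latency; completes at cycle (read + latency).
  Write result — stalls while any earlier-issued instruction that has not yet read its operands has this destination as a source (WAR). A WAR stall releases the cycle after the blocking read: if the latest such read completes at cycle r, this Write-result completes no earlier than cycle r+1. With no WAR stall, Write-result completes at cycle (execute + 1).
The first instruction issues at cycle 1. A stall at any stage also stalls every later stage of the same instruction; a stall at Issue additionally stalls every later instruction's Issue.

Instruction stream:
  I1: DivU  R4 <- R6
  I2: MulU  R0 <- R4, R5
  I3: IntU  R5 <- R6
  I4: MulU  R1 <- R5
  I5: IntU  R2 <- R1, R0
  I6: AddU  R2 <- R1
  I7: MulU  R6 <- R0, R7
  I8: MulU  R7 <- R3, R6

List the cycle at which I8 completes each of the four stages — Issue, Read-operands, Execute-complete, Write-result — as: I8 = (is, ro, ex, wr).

I8 = (32, 33, 36, 37)

[1] I1 issues→DivU
[2] I1 reads; I2 issues→MulU
[3] I3 issues→IntU
[4] I3 reads
[5] I3 exec-done
[9] I1 exec-done
[10] I1 writes R4
[11] I2 reads
[12] I3 writes R5
[14] I2 exec-done
[15] I2 writes R0
[16] I4 issues→MulU
[17] I4 reads; I5 issues→IntU
[20] I4 exec-done
[21] I4 writes R1
[22] I5 reads
[23] I5 exec-done
[24] I5 writes R2
[25] I6 issues→AddU
[26] I6 reads; I7 issues→MulU
[27] I7 reads
[28] I6 exec-done
[29] I6 writes R2
[30] I7 exec-done
[31] I7 writes R6
[32] I8 issues→MulU
[33] I8 reads
[36] I8 exec-done
[37] I8 writes R7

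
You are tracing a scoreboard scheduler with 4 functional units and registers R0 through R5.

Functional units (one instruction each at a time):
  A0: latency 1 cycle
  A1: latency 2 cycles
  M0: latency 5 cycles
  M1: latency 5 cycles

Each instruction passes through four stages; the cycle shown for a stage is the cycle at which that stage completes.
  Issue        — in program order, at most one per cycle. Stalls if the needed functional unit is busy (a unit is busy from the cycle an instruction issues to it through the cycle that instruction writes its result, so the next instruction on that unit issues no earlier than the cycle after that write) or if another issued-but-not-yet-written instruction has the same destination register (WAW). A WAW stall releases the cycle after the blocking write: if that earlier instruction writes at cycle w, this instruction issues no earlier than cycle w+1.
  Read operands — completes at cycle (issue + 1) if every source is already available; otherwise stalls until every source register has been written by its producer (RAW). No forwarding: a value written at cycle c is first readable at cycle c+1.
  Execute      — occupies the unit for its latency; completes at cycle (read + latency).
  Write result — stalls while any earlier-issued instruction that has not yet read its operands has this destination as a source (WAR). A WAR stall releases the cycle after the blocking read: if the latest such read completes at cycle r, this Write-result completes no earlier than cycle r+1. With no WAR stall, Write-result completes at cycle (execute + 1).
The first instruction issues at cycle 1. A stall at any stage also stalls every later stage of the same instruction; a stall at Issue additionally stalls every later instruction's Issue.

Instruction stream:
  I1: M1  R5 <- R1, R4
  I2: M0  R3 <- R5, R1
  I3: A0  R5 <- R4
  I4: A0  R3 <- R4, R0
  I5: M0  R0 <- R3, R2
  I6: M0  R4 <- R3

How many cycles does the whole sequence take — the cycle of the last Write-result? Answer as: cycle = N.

cycle = 34

  I1 | 1 | 2 | 7 | 8
  I2 | 2 | 9 | 14 | 15   RAW R5: wait I1 write@8
  I3 | 9 | 10 | 11 | 12   WAW R5: wait I1 write@8
  I4 | 16 | 17 | 18 | 19   WAW R3: wait I2 write@15
  I5 | 17 | 20 | 25 | 26   RAW R3: wait I4 write@19
  I6 | 27 | 28 | 33 | 34   struct: M0 busy until I5 writes@26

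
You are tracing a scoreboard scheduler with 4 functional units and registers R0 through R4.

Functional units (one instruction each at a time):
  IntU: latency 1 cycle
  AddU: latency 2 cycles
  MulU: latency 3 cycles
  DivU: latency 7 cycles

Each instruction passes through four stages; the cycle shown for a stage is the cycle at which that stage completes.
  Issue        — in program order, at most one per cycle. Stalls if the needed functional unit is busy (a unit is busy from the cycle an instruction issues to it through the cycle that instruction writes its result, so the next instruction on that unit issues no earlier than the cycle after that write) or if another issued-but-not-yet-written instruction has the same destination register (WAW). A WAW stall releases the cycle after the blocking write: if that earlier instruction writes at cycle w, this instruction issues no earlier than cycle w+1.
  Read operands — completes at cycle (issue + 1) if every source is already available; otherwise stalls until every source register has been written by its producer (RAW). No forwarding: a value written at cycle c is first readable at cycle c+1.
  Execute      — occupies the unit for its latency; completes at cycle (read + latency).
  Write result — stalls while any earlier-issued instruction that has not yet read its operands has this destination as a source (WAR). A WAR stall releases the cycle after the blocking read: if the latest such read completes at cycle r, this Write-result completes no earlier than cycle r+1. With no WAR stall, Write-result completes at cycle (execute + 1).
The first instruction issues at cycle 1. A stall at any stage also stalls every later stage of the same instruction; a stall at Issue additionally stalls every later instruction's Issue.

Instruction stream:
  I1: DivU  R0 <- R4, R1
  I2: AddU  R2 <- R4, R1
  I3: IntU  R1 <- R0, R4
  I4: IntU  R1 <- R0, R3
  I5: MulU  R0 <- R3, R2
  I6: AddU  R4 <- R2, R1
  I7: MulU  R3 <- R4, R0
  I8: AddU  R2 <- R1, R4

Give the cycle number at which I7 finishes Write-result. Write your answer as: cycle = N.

[I1] 1/2/9/10
[I2] 2/3/5/6
[I3] 3/11/12/13  (RAW R0: wait I1 write@10)
[I4] 14/15/16/17  (struct: IntU busy until I3 writes@13)
[I5] 15/16/19/20
[I6] 16/18/20/21  (RAW R1: wait I4 write@17)
[I7] 21/22/25/26  (struct: MulU busy until I5 writes@20)
[I8] 22/23/25/26

cycle = 26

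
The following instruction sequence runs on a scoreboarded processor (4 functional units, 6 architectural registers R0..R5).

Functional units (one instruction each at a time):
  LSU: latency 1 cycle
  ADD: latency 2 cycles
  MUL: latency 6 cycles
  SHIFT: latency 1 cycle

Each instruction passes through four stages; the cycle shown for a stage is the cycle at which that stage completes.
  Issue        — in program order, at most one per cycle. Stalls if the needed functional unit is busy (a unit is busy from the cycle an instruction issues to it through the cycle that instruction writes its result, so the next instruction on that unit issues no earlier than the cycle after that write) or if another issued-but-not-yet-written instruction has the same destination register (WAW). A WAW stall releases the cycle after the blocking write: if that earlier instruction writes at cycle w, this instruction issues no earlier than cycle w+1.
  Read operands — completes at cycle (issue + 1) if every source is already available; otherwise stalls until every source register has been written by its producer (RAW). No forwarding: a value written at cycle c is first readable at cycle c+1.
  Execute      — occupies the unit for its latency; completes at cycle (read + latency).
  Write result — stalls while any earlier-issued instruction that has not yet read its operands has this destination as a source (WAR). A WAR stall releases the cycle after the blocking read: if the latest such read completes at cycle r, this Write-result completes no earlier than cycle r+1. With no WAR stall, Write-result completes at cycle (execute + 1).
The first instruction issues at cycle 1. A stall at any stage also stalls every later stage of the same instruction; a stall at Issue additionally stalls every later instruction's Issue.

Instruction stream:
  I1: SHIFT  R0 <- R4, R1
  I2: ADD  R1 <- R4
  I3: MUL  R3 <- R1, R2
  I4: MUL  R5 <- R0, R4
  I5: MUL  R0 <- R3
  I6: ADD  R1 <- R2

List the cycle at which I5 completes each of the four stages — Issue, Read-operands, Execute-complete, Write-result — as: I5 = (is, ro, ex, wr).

I5 = (24, 25, 31, 32)

[I1] 1/2/3/4
[I2] 2/3/5/6
[I3] 3/7/13/14  (RAW R1: wait I2 write@6)
[I4] 15/16/22/23  (struct: MUL busy until I3 writes@14)
[I5] 24/25/31/32  (struct: MUL busy until I4 writes@23)
[I6] 25/26/28/29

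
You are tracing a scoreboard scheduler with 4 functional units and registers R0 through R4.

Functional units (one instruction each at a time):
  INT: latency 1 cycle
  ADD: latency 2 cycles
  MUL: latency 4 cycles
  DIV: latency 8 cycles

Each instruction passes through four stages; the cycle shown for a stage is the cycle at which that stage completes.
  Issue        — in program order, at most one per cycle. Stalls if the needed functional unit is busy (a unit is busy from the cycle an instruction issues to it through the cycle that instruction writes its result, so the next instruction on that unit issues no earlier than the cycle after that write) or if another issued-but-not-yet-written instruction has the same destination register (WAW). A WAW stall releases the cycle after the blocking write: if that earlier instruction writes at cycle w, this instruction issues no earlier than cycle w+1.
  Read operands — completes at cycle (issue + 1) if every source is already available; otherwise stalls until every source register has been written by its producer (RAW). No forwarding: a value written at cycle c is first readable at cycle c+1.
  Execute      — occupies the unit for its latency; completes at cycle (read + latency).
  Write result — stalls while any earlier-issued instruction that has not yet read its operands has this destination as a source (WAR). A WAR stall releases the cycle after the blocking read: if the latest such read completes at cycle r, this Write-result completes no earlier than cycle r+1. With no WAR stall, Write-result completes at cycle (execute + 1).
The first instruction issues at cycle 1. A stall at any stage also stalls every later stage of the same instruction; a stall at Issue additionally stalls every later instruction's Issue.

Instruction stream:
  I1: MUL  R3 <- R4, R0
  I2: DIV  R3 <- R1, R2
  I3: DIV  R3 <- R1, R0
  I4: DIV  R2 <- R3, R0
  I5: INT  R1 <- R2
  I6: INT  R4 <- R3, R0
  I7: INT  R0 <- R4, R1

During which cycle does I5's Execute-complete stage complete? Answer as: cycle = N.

cycle = 42

I1  is:1  ro:2  ex:6  wr:7
I2  is:8  ro:9  ex:17  wr:18  — WAW R3: wait I1 write@7
I3  is:19  ro:20  ex:28  wr:29  — struct: DIV busy until I2 writes@18
I4  is:30  ro:31  ex:39  wr:40  — struct: DIV busy until I3 writes@29
I5  is:31  ro:41  ex:42  wr:43  — RAW R2: wait I4 write@40
I6  is:44  ro:45  ex:46  wr:47  — struct: INT busy until I5 writes@43
I7  is:48  ro:49  ex:50  wr:51  — struct: INT busy until I6 writes@47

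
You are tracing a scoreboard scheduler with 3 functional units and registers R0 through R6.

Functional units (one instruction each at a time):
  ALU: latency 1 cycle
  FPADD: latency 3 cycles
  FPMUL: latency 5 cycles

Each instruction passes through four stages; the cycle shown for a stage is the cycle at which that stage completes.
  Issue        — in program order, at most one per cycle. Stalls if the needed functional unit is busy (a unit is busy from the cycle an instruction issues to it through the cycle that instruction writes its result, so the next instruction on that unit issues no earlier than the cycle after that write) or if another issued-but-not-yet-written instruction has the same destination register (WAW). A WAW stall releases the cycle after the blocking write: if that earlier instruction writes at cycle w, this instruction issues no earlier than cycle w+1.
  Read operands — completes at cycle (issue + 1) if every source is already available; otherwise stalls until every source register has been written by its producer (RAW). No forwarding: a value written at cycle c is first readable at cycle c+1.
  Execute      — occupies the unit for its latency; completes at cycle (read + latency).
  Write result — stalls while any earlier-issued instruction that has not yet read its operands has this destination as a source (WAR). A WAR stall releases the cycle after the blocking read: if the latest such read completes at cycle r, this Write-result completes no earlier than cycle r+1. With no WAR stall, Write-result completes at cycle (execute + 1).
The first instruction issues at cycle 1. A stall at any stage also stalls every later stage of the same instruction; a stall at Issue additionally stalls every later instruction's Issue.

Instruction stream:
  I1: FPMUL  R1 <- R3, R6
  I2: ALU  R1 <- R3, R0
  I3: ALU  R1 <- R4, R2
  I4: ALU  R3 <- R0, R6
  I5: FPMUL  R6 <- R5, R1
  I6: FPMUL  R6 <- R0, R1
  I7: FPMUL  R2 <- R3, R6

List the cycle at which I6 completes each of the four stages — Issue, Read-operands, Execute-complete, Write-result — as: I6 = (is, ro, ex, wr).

I1: IS=1 RO=2 EX=7 WR=8
I2: IS=9 RO=10 EX=11 WR=12  [WAW R1: wait I1 write@8]
I3: IS=13 RO=14 EX=15 WR=16  [struct: ALU busy until I2 writes@12]
I4: IS=17 RO=18 EX=19 WR=20  [struct: ALU busy until I3 writes@16]
I5: IS=18 RO=19 EX=24 WR=25
I6: IS=26 RO=27 EX=32 WR=33  [struct: FPMUL busy until I5 writes@25]
I7: IS=34 RO=35 EX=40 WR=41  [struct: FPMUL busy until I6 writes@33]

I6 = (26, 27, 32, 33)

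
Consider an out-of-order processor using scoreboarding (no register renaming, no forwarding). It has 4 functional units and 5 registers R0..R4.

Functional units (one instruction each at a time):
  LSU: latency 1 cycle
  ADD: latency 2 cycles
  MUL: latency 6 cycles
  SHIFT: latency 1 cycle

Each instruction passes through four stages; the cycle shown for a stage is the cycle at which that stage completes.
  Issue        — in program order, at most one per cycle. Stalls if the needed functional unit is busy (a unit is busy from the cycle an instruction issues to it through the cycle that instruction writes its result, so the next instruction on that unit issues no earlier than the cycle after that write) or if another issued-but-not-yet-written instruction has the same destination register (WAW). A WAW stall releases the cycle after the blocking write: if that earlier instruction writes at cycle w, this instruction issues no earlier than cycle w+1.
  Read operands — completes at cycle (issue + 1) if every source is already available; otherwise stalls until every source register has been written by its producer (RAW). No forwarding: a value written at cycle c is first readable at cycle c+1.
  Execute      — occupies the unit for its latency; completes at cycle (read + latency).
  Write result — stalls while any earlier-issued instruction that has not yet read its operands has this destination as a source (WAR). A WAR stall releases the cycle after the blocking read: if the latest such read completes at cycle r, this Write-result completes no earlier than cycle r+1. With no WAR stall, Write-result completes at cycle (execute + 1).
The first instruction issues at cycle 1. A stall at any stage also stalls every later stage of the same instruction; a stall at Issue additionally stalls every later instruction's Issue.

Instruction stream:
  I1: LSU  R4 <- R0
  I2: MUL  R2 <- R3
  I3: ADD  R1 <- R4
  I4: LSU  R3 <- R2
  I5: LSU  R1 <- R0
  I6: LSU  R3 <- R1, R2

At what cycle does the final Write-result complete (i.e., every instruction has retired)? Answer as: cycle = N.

cycle = 21

[1] issue I1 (LSU)
[2] I1 read-ops · issue I2 (MUL)
[3] I1 finished on LSU · I2 read-ops · issue I3 (ADD)
[4] I1→R4
[5] I3 read-ops · issue I4 (LSU)
[7] I3 finished on ADD
[8] I3→R1
[9] I2 finished on MUL
[10] I2→R2
[11] I4 read-ops
[12] I4 finished on LSU
[13] I4→R3
[14] issue I5 (LSU)
[15] I5 read-ops
[16] I5 finished on LSU
[17] I5→R1
[18] issue I6 (LSU)
[19] I6 read-ops
[20] I6 finished on LSU
[21] I6→R3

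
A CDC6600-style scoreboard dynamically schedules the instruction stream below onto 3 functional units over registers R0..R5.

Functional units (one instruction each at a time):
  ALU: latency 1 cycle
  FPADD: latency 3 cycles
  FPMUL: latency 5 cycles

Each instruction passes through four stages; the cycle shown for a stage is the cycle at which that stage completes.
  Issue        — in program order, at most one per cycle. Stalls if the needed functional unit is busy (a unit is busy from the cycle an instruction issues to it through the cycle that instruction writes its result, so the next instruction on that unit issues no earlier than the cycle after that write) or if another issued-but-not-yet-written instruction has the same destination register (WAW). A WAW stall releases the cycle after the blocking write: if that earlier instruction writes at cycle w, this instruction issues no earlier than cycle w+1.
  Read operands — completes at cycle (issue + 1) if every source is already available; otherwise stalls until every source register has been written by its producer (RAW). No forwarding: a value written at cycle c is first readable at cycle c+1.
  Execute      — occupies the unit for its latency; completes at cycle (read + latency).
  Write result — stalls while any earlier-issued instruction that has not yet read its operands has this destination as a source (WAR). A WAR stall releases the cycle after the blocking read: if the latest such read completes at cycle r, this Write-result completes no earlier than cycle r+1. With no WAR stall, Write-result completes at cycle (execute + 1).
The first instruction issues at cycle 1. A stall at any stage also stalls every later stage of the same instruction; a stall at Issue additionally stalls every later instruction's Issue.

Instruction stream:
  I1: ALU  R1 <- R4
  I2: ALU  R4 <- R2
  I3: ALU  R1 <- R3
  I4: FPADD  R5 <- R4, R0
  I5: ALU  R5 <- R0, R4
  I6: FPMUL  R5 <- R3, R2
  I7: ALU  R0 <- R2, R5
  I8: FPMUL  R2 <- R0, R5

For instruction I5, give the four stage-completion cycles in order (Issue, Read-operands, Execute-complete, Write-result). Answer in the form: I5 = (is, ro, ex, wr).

I5 = (16, 17, 18, 19)

t=1  I1 issues→ALU
t=2  I1 reads
t=3  I1 exec-done
t=4  I1 writes R1
t=5  I2 issues→ALU
t=6  I2 reads
t=7  I2 exec-done
t=8  I2 writes R4
t=9  I3 issues→ALU
t=10  I3 reads; I4 issues→FPADD
t=11  I3 exec-done; I4 reads
t=12  I3 writes R1
t=14  I4 exec-done
t=15  I4 writes R5
t=16  I5 issues→ALU
t=17  I5 reads
t=18  I5 exec-done
t=19  I5 writes R5
t=20  I6 issues→FPMUL
t=21  I6 reads; I7 issues→ALU
t=26  I6 exec-done
t=27  I6 writes R5
t=28  I7 reads; I8 issues→FPMUL
t=29  I7 exec-done
t=30  I7 writes R0
t=31  I8 reads
t=36  I8 exec-done
t=37  I8 writes R2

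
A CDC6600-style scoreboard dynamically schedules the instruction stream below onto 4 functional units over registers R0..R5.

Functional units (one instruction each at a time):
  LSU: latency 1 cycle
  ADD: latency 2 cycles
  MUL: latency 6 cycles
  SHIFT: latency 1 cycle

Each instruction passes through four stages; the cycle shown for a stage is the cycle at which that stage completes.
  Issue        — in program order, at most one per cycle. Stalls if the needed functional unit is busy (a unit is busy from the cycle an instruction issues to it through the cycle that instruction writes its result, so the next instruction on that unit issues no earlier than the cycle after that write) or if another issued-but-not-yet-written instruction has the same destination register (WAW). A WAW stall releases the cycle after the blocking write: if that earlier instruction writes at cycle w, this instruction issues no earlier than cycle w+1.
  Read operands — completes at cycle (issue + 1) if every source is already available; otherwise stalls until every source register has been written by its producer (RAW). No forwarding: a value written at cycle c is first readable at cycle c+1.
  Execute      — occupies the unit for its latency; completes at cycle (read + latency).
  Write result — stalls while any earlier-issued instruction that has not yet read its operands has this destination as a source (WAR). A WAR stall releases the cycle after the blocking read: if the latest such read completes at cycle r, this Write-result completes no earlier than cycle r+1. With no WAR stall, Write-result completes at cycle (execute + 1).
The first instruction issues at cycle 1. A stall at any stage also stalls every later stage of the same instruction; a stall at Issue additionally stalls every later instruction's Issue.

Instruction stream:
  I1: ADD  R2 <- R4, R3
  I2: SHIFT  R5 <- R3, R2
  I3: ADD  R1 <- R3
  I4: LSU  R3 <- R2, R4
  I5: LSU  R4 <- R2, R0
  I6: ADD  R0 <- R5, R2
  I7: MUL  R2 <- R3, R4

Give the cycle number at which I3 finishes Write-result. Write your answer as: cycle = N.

t=1  I1 issues→ADD
t=2  I1 reads · I2 issues→SHIFT
t=4  I1 exec-done
t=5  I1 writes R2
t=6  I2 reads · I3 issues→ADD
t=7  I2 exec-done · I3 reads · I4 issues→LSU
t=8  I2 writes R5 · I4 reads
t=9  I3 exec-done · I4 exec-done
t=10  I3 writes R1 · I4 writes R3
t=11  I5 issues→LSU
t=12  I5 reads · I6 issues→ADD
t=13  I5 exec-done · I6 reads · I7 issues→MUL
t=14  I5 writes R4
t=15  I6 exec-done · I7 reads
t=16  I6 writes R0
t=21  I7 exec-done
t=22  I7 writes R2

cycle = 10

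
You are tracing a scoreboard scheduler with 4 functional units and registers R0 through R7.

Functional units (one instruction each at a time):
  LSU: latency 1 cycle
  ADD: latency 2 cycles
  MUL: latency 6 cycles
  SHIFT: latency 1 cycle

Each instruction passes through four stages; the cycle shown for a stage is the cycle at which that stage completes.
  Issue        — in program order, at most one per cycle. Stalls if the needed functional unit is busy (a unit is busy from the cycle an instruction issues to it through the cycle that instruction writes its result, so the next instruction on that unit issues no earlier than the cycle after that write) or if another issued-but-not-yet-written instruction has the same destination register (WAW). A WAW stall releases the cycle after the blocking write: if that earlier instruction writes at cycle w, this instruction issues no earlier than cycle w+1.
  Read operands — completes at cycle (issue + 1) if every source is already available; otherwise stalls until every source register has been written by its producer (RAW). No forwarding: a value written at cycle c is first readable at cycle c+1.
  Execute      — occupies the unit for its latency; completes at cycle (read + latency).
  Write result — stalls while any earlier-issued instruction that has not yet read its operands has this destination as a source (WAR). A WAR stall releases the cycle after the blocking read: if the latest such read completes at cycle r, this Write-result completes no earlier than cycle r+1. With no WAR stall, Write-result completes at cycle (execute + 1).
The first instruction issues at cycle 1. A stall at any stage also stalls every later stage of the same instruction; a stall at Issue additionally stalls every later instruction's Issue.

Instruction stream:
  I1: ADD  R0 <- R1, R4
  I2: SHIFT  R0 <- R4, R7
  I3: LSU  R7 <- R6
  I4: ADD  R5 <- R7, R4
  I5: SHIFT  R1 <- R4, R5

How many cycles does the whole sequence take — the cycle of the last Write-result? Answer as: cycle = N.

c1: I1→ADD
c2: I1 RO
c4: I1 EX
c5: I1 WR R0
c6: I2→SHIFT
c7: I2 RO | I3→LSU
c8: I2 EX | I3 RO | I4→ADD
c9: I2 WR R0 | I3 EX
c10: I3 WR R7 | I5→SHIFT
c11: I4 RO
c13: I4 EX
c14: I4 WR R5
c15: I5 RO
c16: I5 EX
c17: I5 WR R1

cycle = 17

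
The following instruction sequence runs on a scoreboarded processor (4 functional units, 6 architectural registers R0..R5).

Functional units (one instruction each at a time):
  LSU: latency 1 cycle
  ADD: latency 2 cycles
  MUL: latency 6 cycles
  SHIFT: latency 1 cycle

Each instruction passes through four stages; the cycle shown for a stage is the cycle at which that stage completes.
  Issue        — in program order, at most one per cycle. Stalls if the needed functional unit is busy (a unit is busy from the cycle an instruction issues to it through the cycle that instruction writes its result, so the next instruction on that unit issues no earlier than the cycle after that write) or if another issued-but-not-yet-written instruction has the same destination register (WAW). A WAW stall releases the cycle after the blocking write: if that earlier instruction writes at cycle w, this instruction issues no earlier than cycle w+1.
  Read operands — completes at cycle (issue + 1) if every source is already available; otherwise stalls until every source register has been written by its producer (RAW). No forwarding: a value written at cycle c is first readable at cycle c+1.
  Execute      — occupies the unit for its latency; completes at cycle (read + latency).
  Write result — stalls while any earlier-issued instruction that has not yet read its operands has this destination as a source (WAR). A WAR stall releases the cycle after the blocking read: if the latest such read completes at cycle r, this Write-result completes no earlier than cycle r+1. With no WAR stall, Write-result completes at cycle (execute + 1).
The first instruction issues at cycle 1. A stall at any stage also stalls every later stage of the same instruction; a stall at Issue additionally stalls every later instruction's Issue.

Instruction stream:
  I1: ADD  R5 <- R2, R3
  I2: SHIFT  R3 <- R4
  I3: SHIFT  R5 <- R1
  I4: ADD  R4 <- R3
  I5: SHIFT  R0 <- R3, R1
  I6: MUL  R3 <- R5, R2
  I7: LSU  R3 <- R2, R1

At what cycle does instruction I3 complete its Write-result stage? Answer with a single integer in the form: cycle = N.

cycle = 9

cycle 1: I1 issues→ADD
cycle 2: I1 reads | I2 issues→SHIFT
cycle 3: I2 reads
cycle 4: I1 exec-done | I2 exec-done
cycle 5: I1 writes R5 | I2 writes R3
cycle 6: I3 issues→SHIFT
cycle 7: I3 reads | I4 issues→ADD
cycle 8: I3 exec-done | I4 reads
cycle 9: I3 writes R5
cycle 10: I4 exec-done | I5 issues→SHIFT
cycle 11: I4 writes R4 | I5 reads | I6 issues→MUL
cycle 12: I5 exec-done | I6 reads
cycle 13: I5 writes R0
cycle 18: I6 exec-done
cycle 19: I6 writes R3
cycle 20: I7 issues→LSU
cycle 21: I7 reads
cycle 22: I7 exec-done
cycle 23: I7 writes R3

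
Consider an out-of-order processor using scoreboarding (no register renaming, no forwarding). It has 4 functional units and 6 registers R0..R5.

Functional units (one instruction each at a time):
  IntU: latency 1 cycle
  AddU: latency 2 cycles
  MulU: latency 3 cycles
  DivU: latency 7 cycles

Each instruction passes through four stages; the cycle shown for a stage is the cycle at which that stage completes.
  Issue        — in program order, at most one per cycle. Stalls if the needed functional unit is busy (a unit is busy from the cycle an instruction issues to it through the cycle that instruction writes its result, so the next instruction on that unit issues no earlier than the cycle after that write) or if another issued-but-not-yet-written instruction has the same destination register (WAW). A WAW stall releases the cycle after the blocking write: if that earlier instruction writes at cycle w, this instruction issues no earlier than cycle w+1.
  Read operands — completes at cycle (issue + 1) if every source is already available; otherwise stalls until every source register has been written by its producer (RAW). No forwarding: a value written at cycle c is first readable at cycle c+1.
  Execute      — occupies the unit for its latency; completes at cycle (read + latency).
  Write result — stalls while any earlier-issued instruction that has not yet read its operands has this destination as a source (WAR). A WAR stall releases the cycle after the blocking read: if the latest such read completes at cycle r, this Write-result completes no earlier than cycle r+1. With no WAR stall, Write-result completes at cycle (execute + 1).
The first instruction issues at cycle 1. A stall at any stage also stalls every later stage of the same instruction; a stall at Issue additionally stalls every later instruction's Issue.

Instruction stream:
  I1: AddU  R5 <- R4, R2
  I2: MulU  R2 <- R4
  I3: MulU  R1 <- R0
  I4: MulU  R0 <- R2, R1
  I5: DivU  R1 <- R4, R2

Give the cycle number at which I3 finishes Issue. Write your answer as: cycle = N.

cycle = 8

[1] I1 issues→AddU
[2] I1 reads; I2 issues→MulU
[3] I2 reads
[4] I1 exec-done
[5] I1 writes R5
[6] I2 exec-done
[7] I2 writes R2
[8] I3 issues→MulU
[9] I3 reads
[12] I3 exec-done
[13] I3 writes R1
[14] I4 issues→MulU
[15] I4 reads; I5 issues→DivU
[16] I5 reads
[18] I4 exec-done
[19] I4 writes R0
[23] I5 exec-done
[24] I5 writes R1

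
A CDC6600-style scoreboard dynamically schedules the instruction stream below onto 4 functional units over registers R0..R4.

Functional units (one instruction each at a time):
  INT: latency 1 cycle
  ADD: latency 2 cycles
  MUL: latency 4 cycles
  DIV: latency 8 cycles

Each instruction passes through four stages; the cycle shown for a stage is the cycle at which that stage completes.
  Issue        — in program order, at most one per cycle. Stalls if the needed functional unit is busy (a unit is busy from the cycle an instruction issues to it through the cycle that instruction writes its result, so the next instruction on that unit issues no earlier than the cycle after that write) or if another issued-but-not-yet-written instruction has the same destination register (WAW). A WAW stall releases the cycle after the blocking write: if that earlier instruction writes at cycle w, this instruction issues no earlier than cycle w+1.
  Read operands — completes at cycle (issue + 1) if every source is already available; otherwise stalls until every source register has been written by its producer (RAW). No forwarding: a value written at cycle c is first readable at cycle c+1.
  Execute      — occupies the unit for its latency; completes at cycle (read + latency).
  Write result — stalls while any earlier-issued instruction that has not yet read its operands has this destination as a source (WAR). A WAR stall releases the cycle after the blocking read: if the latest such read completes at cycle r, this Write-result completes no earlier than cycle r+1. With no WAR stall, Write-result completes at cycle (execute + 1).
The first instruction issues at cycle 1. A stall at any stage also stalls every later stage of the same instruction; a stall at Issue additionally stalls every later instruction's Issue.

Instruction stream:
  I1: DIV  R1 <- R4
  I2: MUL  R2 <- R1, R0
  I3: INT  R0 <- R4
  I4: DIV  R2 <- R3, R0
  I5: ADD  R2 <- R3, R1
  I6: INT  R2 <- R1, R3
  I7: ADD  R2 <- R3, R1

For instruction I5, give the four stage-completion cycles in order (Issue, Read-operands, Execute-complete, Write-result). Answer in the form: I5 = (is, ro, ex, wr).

I5 = (29, 30, 32, 33)

t=1  I1 dispatched to DIV
t=2  I1 operands ready · I2 dispatched to MUL
t=3  I3 dispatched to INT
t=4  I3 operands ready
t=5  I3 complete
t=10  I1 complete
t=11  R1←I1
t=12  I2 operands ready
t=13  R0←I3
t=16  I2 complete
t=17  R2←I2
t=18  I4 dispatched to DIV
t=19  I4 operands ready
t=27  I4 complete
t=28  R2←I4
t=29  I5 dispatched to ADD
t=30  I5 operands ready
t=32  I5 complete
t=33  R2←I5
t=34  I6 dispatched to INT
t=35  I6 operands ready
t=36  I6 complete
t=37  R2←I6
t=38  I7 dispatched to ADD
t=39  I7 operands ready
t=41  I7 complete
t=42  R2←I7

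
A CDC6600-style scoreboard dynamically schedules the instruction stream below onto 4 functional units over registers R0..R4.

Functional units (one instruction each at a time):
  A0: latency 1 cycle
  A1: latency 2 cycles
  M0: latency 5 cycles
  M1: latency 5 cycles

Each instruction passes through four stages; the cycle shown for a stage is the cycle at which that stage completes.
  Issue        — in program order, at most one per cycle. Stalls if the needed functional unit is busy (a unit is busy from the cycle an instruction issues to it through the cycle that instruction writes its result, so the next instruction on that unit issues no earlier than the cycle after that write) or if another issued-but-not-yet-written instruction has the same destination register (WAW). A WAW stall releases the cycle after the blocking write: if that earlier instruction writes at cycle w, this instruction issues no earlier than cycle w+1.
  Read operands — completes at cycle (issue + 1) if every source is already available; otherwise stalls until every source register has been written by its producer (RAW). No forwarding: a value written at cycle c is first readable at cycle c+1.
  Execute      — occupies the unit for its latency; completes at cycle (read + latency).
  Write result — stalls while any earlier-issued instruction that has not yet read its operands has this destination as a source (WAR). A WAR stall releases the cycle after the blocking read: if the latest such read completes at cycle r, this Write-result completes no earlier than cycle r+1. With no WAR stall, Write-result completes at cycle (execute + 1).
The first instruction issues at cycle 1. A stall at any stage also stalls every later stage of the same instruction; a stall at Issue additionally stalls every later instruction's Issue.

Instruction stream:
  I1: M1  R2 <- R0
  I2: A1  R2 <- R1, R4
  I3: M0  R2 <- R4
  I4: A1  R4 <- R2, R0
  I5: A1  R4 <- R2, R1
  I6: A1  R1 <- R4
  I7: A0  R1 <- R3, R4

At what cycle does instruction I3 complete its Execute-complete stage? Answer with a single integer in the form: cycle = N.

I1  is:1  ro:2  ex:7  wr:8
I2  is:9  ro:10  ex:12  wr:13  — WAW R2: wait I1 write@8
I3  is:14  ro:15  ex:20  wr:21  — WAW R2: wait I2 write@13
I4  is:15  ro:22  ex:24  wr:25  — RAW R2: wait I3 write@21
I5  is:26  ro:27  ex:29  wr:30  — struct: A1 busy until I4 writes@25
I6  is:31  ro:32  ex:34  wr:35  — struct: A1 busy until I5 writes@30
I7  is:36  ro:37  ex:38  wr:39  — WAW R1: wait I6 write@35

cycle = 20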